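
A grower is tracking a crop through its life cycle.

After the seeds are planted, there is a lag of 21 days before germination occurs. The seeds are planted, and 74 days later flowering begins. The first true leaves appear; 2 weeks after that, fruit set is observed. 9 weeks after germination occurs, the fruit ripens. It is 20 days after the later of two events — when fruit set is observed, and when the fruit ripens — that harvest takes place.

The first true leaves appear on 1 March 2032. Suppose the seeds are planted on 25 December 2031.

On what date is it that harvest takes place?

7 April 2032

The first true leaves appear: Mar 1, 2032.
Fruit set is observed: Mar 1, 2032 + 2 weeks = Mar 15, 2032.
The seeds are planted: Dec 25, 2031.
Germination occurs: Dec 25, 2031 + 21 days = Jan 15, 2032.
The fruit ripens: Jan 15, 2032 + 9 weeks = Mar 18, 2032.
Both prerequisites met — fruit set is observed (Mar 15, 2032), the fruit ripens (Mar 18, 2032); the later is Mar 18, 2032.
Harvest takes place: Mar 18, 2032 + 20 days = Apr 7, 2032.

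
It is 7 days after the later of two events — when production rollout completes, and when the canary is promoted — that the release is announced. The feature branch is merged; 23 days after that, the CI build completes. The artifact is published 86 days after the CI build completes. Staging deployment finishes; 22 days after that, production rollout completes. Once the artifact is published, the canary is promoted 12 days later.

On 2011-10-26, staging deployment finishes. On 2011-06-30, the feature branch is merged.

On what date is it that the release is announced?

Staging deployment finishes: Oct 26, 2011.
Production rollout completes: Oct 26, 2011 + 22 days = Nov 17, 2011.
The feature branch is merged: Jun 30, 2011.
The CI build completes: Jun 30, 2011 + 23 days = Jul 23, 2011.
The artifact is published: Jul 23, 2011 + 86 days = Oct 17, 2011.
The canary is promoted: Oct 17, 2011 + 12 days = Oct 29, 2011.
Both prerequisites met — production rollout completes (Nov 17, 2011), the canary is promoted (Oct 29, 2011); the later is Nov 17, 2011.
The release is announced: Nov 17, 2011 + 7 days = Nov 24, 2011.

2011-11-24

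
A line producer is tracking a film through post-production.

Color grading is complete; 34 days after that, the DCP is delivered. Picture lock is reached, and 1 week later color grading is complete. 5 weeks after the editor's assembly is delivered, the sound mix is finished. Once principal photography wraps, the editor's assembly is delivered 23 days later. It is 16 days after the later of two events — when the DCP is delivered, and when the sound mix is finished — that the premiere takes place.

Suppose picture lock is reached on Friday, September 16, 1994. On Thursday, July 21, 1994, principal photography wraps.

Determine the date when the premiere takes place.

Saturday, November 12, 1994

Picture lock is reached: Sep 16, 1994.
Color grading is complete: Sep 16, 1994 + 1 week = Sep 23, 1994.
The DCP is delivered: Sep 23, 1994 + 34 days = Oct 27, 1994.
Principal photography wraps: Jul 21, 1994.
The editor's assembly is delivered: Jul 21, 1994 + 23 days = Aug 13, 1994.
The sound mix is finished: Aug 13, 1994 + 5 weeks = Sep 17, 1994.
Both prerequisites met — the DCP is delivered (Oct 27, 1994), the sound mix is finished (Sep 17, 1994); the later is Oct 27, 1994.
The premiere takes place: Oct 27, 1994 + 16 days = Nov 12, 1994.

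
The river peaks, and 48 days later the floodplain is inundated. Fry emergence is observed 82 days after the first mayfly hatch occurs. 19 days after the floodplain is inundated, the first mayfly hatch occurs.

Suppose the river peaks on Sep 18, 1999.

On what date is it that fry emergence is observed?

The river peaks: Sep 18, 1999.
The floodplain is inundated: Sep 18, 1999 + 48 days = Nov 5, 1999.
The first mayfly hatch occurs: Nov 5, 1999 + 19 days = Nov 24, 1999.
Fry emergence is observed: Nov 24, 1999 + 82 days = Feb 14, 2000.

Feb 14, 2000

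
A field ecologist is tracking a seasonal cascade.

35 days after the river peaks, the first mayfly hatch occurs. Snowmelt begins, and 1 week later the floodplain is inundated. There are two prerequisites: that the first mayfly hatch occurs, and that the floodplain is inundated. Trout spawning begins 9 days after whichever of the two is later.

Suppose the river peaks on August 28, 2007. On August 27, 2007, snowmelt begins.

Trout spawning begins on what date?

October 11, 2007

The river peaks: Aug 28, 2007.
The first mayfly hatch occurs: Aug 28, 2007 + 35 days = Oct 2, 2007.
Snowmelt begins: Aug 27, 2007.
The floodplain is inundated: Aug 27, 2007 + 1 week = Sep 3, 2007.
Both prerequisites met — the first mayfly hatch occurs (Oct 2, 2007), the floodplain is inundated (Sep 3, 2007); the later is Oct 2, 2007.
Trout spawning begins: Oct 2, 2007 + 9 days = Oct 11, 2007.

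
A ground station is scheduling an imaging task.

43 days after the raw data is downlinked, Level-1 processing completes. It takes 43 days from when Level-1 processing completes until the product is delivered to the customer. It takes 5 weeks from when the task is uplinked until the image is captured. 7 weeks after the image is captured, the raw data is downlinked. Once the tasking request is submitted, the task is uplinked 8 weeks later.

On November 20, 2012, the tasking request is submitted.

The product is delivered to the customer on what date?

July 4, 2013

The tasking request is submitted: Nov 20, 2012.
The task is uplinked: Nov 20, 2012 + 8 weeks = Jan 15, 2013.
The image is captured: Jan 15, 2013 + 5 weeks = Feb 19, 2013.
The raw data is downlinked: Feb 19, 2013 + 7 weeks = Apr 9, 2013.
Level-1 processing completes: Apr 9, 2013 + 43 days = May 22, 2013.
The product is delivered to the customer: May 22, 2013 + 43 days = Jul 4, 2013.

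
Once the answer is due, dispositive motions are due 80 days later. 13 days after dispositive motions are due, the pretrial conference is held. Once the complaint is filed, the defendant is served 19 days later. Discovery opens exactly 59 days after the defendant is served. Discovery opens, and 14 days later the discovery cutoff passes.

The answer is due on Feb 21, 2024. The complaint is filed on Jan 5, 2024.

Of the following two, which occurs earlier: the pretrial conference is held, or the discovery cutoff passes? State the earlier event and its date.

The answer is due: Feb 21, 2024.
Dispositive motions are due: Feb 21, 2024 + 80 days = May 11, 2024.
The pretrial conference is held: May 11, 2024 + 13 days = May 24, 2024.
The complaint is filed: Jan 5, 2024.
The defendant is served: Jan 5, 2024 + 19 days = Jan 24, 2024.
Discovery opens: Jan 24, 2024 + 59 days = Mar 23, 2024.
The discovery cutoff passes: Mar 23, 2024 + 14 days = Apr 6, 2024.
Comparing: the pretrial conference is held on May 24, 2024 vs the discovery cutoff passes on Apr 6, 2024. Earlier: the discovery cutoff passes.

The discovery cutoff passes — Apr 6, 2024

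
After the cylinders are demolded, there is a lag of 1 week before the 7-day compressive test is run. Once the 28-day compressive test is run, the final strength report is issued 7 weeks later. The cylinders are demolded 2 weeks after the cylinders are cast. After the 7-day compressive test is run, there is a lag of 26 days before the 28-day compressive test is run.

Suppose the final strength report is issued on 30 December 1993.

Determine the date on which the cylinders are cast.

The final strength report is issued: Dec 30, 1993.
The 28-day compressive test is run: Dec 30, 1993 − 7 weeks = Nov 11, 1993.
The 7-day compressive test is run: Nov 11, 1993 − 26 days = Oct 16, 1993.
The cylinders are demolded: Oct 16, 1993 − 1 week = Oct 9, 1993.
The cylinders are cast: Oct 9, 1993 − 2 weeks = Sep 25, 1993.

25 September 1993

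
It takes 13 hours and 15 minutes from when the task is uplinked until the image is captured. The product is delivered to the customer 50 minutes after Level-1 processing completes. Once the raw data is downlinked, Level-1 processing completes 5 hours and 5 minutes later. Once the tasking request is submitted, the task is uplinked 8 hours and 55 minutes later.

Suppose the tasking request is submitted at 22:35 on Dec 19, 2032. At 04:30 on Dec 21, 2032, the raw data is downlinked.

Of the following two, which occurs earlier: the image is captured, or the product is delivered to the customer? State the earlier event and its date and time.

The tasking request is submitted: 22:35 Dec 19, 2032.
The task is uplinked: 22:35 Dec 19, 2032 + 8h55m = 07:30 Dec 20, 2032.
The image is captured: 07:30 Dec 20, 2032 + 13h15m = 20:45 Dec 20, 2032.
The raw data is downlinked: 04:30 Dec 21, 2032.
Level-1 processing completes: 04:30 Dec 21, 2032 + 5h05m = 09:35 Dec 21, 2032.
The product is delivered to the customer: 09:35 Dec 21, 2032 + 50m = 10:25 Dec 21, 2032.
Comparing: the image is captured at 20:45 Dec 20, 2032 vs the product is delivered to the customer at 10:25 Dec 21, 2032. Earlier: the image is captured.

The image is captured — 20:45 on Dec 20, 2032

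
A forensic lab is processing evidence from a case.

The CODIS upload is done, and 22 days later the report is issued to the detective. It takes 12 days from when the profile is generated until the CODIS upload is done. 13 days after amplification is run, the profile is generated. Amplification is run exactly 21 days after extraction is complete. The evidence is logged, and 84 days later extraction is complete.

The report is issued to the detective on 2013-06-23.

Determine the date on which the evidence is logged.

2013-01-22

The report is issued to the detective: Jun 23, 2013.
The CODIS upload is done: Jun 23, 2013 − 22 days = Jun 1, 2013.
The profile is generated: Jun 1, 2013 − 12 days = May 20, 2013.
Amplification is run: May 20, 2013 − 13 days = May 7, 2013.
Extraction is complete: May 7, 2013 − 21 days = Apr 16, 2013.
The evidence is logged: Apr 16, 2013 − 84 days = Jan 22, 2013.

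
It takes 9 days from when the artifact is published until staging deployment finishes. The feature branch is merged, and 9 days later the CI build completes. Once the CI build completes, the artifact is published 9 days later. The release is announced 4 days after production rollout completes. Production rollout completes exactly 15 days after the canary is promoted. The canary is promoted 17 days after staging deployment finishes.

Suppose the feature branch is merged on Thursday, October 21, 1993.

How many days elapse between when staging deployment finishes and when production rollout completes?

32 days

Causal path: staging deployment finishes → the canary is promoted → production rollout completes.
Total delay along the path: 17 + 15 = 32 days.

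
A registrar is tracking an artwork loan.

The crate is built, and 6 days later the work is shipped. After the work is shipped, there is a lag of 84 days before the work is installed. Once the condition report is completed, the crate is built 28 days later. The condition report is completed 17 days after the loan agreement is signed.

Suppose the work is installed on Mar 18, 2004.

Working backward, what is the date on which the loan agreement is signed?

The work is installed: Mar 18, 2004.
The work is shipped: Mar 18, 2004 − 84 days = Dec 25, 2003.
The crate is built: Dec 25, 2003 − 6 days = Dec 19, 2003.
The condition report is completed: Dec 19, 2003 − 28 days = Nov 21, 2003.
The loan agreement is signed: Nov 21, 2003 − 17 days = Nov 4, 2003.

Nov 4, 2003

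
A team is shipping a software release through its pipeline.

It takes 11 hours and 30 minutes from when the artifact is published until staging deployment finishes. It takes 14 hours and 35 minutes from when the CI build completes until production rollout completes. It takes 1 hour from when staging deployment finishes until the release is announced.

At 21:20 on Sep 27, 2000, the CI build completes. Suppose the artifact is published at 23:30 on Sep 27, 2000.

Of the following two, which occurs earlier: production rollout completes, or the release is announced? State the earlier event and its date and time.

Production rollout completes — 11:55 on Sep 28, 2000

The CI build completes: 21:20 Sep 27, 2000.
Production rollout completes: 21:20 Sep 27, 2000 + 14h35m = 11:55 Sep 28, 2000.
The artifact is published: 23:30 Sep 27, 2000.
Staging deployment finishes: 23:30 Sep 27, 2000 + 11h30m = 11:00 Sep 28, 2000.
The release is announced: 11:00 Sep 28, 2000 + 1h = 12:00 Sep 28, 2000.
Comparing: production rollout completes at 11:55 Sep 28, 2000 vs the release is announced at 12:00 Sep 28, 2000. Earlier: production rollout completes.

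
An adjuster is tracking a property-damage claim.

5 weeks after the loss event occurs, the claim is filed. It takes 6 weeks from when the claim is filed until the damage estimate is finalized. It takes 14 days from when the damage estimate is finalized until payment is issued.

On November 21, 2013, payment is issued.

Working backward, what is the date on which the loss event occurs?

August 22, 2013

Payment is issued: Nov 21, 2013.
The damage estimate is finalized: Nov 21, 2013 − 14 days = Nov 7, 2013.
The claim is filed: Nov 7, 2013 − 6 weeks = Sep 26, 2013.
The loss event occurs: Sep 26, 2013 − 5 weeks = Aug 22, 2013.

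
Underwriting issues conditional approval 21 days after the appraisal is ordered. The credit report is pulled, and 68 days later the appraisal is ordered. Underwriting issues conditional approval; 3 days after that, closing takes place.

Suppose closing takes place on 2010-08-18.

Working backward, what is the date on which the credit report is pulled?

2010-05-18

Closing takes place: Aug 18, 2010.
Underwriting issues conditional approval: Aug 18, 2010 − 3 days = Aug 15, 2010.
The appraisal is ordered: Aug 15, 2010 − 21 days = Jul 25, 2010.
The credit report is pulled: Jul 25, 2010 − 68 days = May 18, 2010.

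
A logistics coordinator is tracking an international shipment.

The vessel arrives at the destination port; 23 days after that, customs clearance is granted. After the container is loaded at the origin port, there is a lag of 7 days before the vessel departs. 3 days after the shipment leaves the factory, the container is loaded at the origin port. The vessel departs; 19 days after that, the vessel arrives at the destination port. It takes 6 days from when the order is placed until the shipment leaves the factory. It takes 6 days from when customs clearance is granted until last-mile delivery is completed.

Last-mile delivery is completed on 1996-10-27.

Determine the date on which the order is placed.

Last-mile delivery is completed: Oct 27, 1996.
Customs clearance is granted: Oct 27, 1996 − 6 days = Oct 21, 1996.
The vessel arrives at the destination port: Oct 21, 1996 − 23 days = Sep 28, 1996.
The vessel departs: Sep 28, 1996 − 19 days = Sep 9, 1996.
The container is loaded at the origin port: Sep 9, 1996 − 7 days = Sep 2, 1996.
The shipment leaves the factory: Sep 2, 1996 − 3 days = Aug 30, 1996.
The order is placed: Aug 30, 1996 − 6 days = Aug 24, 1996.

1996-08-24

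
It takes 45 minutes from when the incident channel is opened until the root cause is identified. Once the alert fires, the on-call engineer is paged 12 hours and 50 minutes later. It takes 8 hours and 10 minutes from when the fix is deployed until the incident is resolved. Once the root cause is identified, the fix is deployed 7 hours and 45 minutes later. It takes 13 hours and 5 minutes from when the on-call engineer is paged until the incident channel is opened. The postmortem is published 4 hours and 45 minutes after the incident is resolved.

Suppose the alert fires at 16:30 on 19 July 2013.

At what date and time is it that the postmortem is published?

15:50 on 21 July 2013

The alert fires: 16:30 Jul 19, 2013.
The on-call engineer is paged: 16:30 Jul 19, 2013 + 12h50m = 05:20 Jul 20, 2013.
The incident channel is opened: 05:20 Jul 20, 2013 + 13h05m = 18:25 Jul 20, 2013.
The root cause is identified: 18:25 Jul 20, 2013 + 45m = 19:10 Jul 20, 2013.
The fix is deployed: 19:10 Jul 20, 2013 + 7h45m = 02:55 Jul 21, 2013.
The incident is resolved: 02:55 Jul 21, 2013 + 8h10m = 11:05 Jul 21, 2013.
The postmortem is published: 11:05 Jul 21, 2013 + 4h45m = 15:50 Jul 21, 2013.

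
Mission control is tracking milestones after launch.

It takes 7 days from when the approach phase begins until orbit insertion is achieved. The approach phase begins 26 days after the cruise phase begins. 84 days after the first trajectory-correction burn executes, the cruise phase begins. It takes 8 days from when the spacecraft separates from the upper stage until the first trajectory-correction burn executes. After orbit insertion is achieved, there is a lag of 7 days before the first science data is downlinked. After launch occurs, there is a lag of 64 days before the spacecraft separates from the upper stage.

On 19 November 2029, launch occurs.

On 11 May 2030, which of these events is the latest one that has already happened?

Launch occurs: Nov 19, 2029.
The spacecraft separates from the upper stage: Nov 19, 2029 + 64 days = Jan 22, 2030.
The first trajectory-correction burn executes: Jan 22, 2030 + 8 days = Jan 30, 2030.
The cruise phase begins: Jan 30, 2030 + 84 days = Apr 24, 2030.
The approach phase begins: Apr 24, 2030 + 26 days = May 20, 2030.
Orbit insertion is achieved: May 20, 2030 + 7 days = May 27, 2030.
The first science data is downlinked: May 27, 2030 + 7 days = Jun 3, 2030.
May 11, 2030 falls between when the cruise phase begins (Apr 24, 2030) and when the approach phase begins (May 20, 2030).

The cruise phase begins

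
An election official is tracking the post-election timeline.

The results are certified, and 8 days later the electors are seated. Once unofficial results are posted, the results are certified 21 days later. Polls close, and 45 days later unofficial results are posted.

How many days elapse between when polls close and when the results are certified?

66 days

Causal path: polls close → unofficial results are posted → the results are certified.
Total delay along the path: 45 + 21 = 66 days.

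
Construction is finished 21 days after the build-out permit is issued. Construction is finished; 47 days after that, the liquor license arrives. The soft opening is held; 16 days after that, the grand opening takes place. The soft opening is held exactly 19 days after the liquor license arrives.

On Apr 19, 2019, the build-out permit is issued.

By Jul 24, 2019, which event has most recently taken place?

The build-out permit is issued: Apr 19, 2019.
Construction is finished: Apr 19, 2019 + 21 days = May 10, 2019.
The liquor license arrives: May 10, 2019 + 47 days = Jun 26, 2019.
The soft opening is held: Jun 26, 2019 + 19 days = Jul 15, 2019.
The grand opening takes place: Jul 15, 2019 + 16 days = Jul 31, 2019.
Jul 24, 2019 falls between when the soft opening is held (Jul 15, 2019) and when the grand opening takes place (Jul 31, 2019).

The soft opening is held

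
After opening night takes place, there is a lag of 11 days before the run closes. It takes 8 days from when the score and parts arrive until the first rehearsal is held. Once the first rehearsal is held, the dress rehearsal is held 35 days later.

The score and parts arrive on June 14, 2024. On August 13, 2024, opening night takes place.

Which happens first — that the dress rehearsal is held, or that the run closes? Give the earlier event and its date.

The score and parts arrive: Jun 14, 2024.
The first rehearsal is held: Jun 14, 2024 + 8 days = Jun 22, 2024.
The dress rehearsal is held: Jun 22, 2024 + 35 days = Jul 27, 2024.
Opening night takes place: Aug 13, 2024.
The run closes: Aug 13, 2024 + 11 days = Aug 24, 2024.
Comparing: the dress rehearsal is held on Jul 27, 2024 vs the run closes on Aug 24, 2024. Earlier: the dress rehearsal is held.

The dress rehearsal is held — July 27, 2024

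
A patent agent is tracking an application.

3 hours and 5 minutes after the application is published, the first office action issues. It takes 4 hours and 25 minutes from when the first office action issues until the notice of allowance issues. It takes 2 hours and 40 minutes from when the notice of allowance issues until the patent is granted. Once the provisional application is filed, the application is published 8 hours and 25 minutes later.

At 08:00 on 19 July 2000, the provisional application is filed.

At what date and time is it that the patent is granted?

The provisional application is filed: 08:00 Jul 19, 2000.
The application is published: 08:00 Jul 19, 2000 + 8h25m = 16:25 Jul 19, 2000.
The first office action issues: 16:25 Jul 19, 2000 + 3h05m = 19:30 Jul 19, 2000.
The notice of allowance issues: 19:30 Jul 19, 2000 + 4h25m = 23:55 Jul 19, 2000.
The patent is granted: 23:55 Jul 19, 2000 + 2h40m = 02:35 Jul 20, 2000.

02:35 on 20 July 2000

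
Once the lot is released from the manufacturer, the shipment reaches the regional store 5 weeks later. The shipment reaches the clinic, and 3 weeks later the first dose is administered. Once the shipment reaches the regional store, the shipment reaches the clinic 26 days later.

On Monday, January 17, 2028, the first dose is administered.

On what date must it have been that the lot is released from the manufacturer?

Wednesday, October 27, 2027

The first dose is administered: Jan 17, 2028.
The shipment reaches the clinic: Jan 17, 2028 − 3 weeks = Dec 27, 2027.
The shipment reaches the regional store: Dec 27, 2027 − 26 days = Dec 1, 2027.
The lot is released from the manufacturer: Dec 1, 2027 − 5 weeks = Oct 27, 2027.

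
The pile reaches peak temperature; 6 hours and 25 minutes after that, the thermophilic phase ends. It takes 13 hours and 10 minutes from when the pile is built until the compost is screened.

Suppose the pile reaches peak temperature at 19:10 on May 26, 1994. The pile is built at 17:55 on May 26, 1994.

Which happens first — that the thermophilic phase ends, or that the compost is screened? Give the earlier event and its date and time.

The thermophilic phase ends — 01:35 on May 27, 1994

The pile reaches peak temperature: 19:10 May 26, 1994.
The thermophilic phase ends: 19:10 May 26, 1994 + 6h25m = 01:35 May 27, 1994.
The pile is built: 17:55 May 26, 1994.
The compost is screened: 17:55 May 26, 1994 + 13h10m = 07:05 May 27, 1994.
Comparing: the thermophilic phase ends at 01:35 May 27, 1994 vs the compost is screened at 07:05 May 27, 1994. Earlier: the thermophilic phase ends.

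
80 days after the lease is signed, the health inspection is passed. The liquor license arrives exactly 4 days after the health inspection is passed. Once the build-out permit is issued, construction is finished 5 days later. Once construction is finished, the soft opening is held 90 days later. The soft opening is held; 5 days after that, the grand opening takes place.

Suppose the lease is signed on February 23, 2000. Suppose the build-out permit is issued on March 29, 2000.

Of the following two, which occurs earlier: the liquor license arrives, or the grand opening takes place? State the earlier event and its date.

The lease is signed: Feb 23, 2000.
The health inspection is passed: Feb 23, 2000 + 80 days = May 13, 2000.
The liquor license arrives: May 13, 2000 + 4 days = May 17, 2000.
The build-out permit is issued: Mar 29, 2000.
Construction is finished: Mar 29, 2000 + 5 days = Apr 3, 2000.
The soft opening is held: Apr 3, 2000 + 90 days = Jul 2, 2000.
The grand opening takes place: Jul 2, 2000 + 5 days = Jul 7, 2000.
Comparing: the liquor license arrives on May 17, 2000 vs the grand opening takes place on Jul 7, 2000. Earlier: the liquor license arrives.

The liquor license arrives — May 17, 2000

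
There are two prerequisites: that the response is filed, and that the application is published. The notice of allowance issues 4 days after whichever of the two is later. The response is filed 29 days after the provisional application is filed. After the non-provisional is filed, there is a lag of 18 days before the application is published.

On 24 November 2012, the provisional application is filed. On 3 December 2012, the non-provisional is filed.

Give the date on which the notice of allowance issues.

27 December 2012

The provisional application is filed: Nov 24, 2012.
The response is filed: Nov 24, 2012 + 29 days = Dec 23, 2012.
The non-provisional is filed: Dec 3, 2012.
The application is published: Dec 3, 2012 + 18 days = Dec 21, 2012.
Both prerequisites met — the response is filed (Dec 23, 2012), the application is published (Dec 21, 2012); the later is Dec 23, 2012.
The notice of allowance issues: Dec 23, 2012 + 4 days = Dec 27, 2012.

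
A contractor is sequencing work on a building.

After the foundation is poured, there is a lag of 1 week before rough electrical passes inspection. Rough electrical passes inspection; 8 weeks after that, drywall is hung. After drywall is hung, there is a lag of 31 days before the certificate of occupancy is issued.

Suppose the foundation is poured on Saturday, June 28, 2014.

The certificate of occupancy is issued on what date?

Tuesday, September 30, 2014

The foundation is poured: Jun 28, 2014.
Rough electrical passes inspection: Jun 28, 2014 + 1 week = Jul 5, 2014.
Drywall is hung: Jul 5, 2014 + 8 weeks = Aug 30, 2014.
The certificate of occupancy is issued: Aug 30, 2014 + 31 days = Sep 30, 2014.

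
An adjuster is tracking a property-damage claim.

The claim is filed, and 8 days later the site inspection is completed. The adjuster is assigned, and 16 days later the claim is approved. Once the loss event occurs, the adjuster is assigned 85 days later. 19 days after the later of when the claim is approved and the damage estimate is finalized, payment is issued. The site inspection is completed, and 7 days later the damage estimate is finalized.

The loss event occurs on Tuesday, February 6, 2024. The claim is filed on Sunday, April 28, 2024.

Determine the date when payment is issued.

The loss event occurs: Feb 6, 2024.
The adjuster is assigned: Feb 6, 2024 + 85 days = May 1, 2024.
The claim is approved: May 1, 2024 + 16 days = May 17, 2024.
The claim is filed: Apr 28, 2024.
The site inspection is completed: Apr 28, 2024 + 8 days = May 6, 2024.
The damage estimate is finalized: May 6, 2024 + 7 days = May 13, 2024.
Both prerequisites met — the claim is approved (May 17, 2024), the damage estimate is finalized (May 13, 2024); the later is May 17, 2024.
Payment is issued: May 17, 2024 + 19 days = Jun 5, 2024.

Wednesday, June 5, 2024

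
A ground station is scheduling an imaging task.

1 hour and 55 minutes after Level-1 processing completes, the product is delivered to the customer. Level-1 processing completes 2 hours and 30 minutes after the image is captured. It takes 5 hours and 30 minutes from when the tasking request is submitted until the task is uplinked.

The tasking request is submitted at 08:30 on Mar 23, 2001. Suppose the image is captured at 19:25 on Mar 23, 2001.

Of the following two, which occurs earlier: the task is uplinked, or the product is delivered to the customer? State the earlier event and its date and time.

The tasking request is submitted: 08:30 Mar 23, 2001.
The task is uplinked: 08:30 Mar 23, 2001 + 5h30m = 14:00 Mar 23, 2001.
The image is captured: 19:25 Mar 23, 2001.
Level-1 processing completes: 19:25 Mar 23, 2001 + 2h30m = 21:55 Mar 23, 2001.
The product is delivered to the customer: 21:55 Mar 23, 2001 + 1h55m = 23:50 Mar 23, 2001.
Comparing: the task is uplinked at 14:00 Mar 23, 2001 vs the product is delivered to the customer at 23:50 Mar 23, 2001. Earlier: the task is uplinked.

The task is uplinked — 14:00 on Mar 23, 2001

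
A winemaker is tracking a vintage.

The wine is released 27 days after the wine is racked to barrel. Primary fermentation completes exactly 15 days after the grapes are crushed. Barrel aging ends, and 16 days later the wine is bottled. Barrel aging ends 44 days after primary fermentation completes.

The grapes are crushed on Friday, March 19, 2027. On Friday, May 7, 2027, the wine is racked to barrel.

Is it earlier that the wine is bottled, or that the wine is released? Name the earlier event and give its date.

The wine is bottled — Wednesday, June 2, 2027

The grapes are crushed: Mar 19, 2027.
Primary fermentation completes: Mar 19, 2027 + 15 days = Apr 3, 2027.
Barrel aging ends: Apr 3, 2027 + 44 days = May 17, 2027.
The wine is bottled: May 17, 2027 + 16 days = Jun 2, 2027.
The wine is racked to barrel: May 7, 2027.
The wine is released: May 7, 2027 + 27 days = Jun 3, 2027.
Comparing: the wine is bottled on Jun 2, 2027 vs the wine is released on Jun 3, 2027. Earlier: the wine is bottled.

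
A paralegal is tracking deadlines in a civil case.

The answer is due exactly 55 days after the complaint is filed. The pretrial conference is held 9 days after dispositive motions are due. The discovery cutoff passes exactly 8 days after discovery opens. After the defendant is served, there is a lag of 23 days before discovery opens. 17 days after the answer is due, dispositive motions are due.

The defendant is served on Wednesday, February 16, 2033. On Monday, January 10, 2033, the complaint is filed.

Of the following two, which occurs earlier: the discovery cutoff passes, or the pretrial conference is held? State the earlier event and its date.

The discovery cutoff passes — Saturday, March 19, 2033

The defendant is served: Feb 16, 2033.
Discovery opens: Feb 16, 2033 + 23 days = Mar 11, 2033.
The discovery cutoff passes: Mar 11, 2033 + 8 days = Mar 19, 2033.
The complaint is filed: Jan 10, 2033.
The answer is due: Jan 10, 2033 + 55 days = Mar 6, 2033.
Dispositive motions are due: Mar 6, 2033 + 17 days = Mar 23, 2033.
The pretrial conference is held: Mar 23, 2033 + 9 days = Apr 1, 2033.
Comparing: the discovery cutoff passes on Mar 19, 2033 vs the pretrial conference is held on Apr 1, 2033. Earlier: the discovery cutoff passes.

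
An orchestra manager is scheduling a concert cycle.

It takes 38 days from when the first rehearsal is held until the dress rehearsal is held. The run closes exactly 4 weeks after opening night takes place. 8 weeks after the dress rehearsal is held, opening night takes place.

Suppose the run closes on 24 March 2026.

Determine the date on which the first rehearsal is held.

22 November 2025

The run closes: Mar 24, 2026.
Opening night takes place: Mar 24, 2026 − 4 weeks = Feb 24, 2026.
The dress rehearsal is held: Feb 24, 2026 − 8 weeks = Dec 30, 2025.
The first rehearsal is held: Dec 30, 2025 − 38 days = Nov 22, 2025.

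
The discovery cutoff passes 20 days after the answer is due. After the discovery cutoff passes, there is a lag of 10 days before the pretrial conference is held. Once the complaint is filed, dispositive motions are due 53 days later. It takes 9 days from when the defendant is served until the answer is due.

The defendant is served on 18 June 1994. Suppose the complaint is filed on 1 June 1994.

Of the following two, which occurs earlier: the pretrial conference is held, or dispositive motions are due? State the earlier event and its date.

Dispositive motions are due — 24 July 1994

The defendant is served: Jun 18, 1994.
The answer is due: Jun 18, 1994 + 9 days = Jun 27, 1994.
The discovery cutoff passes: Jun 27, 1994 + 20 days = Jul 17, 1994.
The pretrial conference is held: Jul 17, 1994 + 10 days = Jul 27, 1994.
The complaint is filed: Jun 1, 1994.
Dispositive motions are due: Jun 1, 1994 + 53 days = Jul 24, 1994.
Comparing: the pretrial conference is held on Jul 27, 1994 vs dispositive motions are due on Jul 24, 1994. Earlier: dispositive motions are due.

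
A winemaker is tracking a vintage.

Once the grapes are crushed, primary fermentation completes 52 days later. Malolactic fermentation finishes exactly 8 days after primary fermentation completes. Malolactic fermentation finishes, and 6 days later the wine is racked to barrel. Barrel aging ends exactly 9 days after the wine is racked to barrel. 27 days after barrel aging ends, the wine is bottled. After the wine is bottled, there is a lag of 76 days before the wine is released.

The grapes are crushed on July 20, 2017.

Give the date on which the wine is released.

The grapes are crushed: Jul 20, 2017.
Primary fermentation completes: Jul 20, 2017 + 52 days = Sep 10, 2017.
Malolactic fermentation finishes: Sep 10, 2017 + 8 days = Sep 18, 2017.
The wine is racked to barrel: Sep 18, 2017 + 6 days = Sep 24, 2017.
Barrel aging ends: Sep 24, 2017 + 9 days = Oct 3, 2017.
The wine is bottled: Oct 3, 2017 + 27 days = Oct 30, 2017.
The wine is released: Oct 30, 2017 + 76 days = Jan 14, 2018.

January 14, 2018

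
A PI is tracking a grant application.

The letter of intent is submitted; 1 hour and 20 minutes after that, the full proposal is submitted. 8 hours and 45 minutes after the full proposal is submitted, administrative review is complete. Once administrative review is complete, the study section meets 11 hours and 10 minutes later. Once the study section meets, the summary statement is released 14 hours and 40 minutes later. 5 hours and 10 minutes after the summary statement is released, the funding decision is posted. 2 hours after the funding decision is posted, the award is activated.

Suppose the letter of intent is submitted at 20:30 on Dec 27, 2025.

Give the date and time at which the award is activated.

The letter of intent is submitted: 20:30 Dec 27, 2025.
The full proposal is submitted: 20:30 Dec 27, 2025 + 1h20m = 21:50 Dec 27, 2025.
Administrative review is complete: 21:50 Dec 27, 2025 + 8h45m = 06:35 Dec 28, 2025.
The study section meets: 06:35 Dec 28, 2025 + 11h10m = 17:45 Dec 28, 2025.
The summary statement is released: 17:45 Dec 28, 2025 + 14h40m = 08:25 Dec 29, 2025.
The funding decision is posted: 08:25 Dec 29, 2025 + 5h10m = 13:35 Dec 29, 2025.
The award is activated: 13:35 Dec 29, 2025 + 2h = 15:35 Dec 29, 2025.

15:35 on Dec 29, 2025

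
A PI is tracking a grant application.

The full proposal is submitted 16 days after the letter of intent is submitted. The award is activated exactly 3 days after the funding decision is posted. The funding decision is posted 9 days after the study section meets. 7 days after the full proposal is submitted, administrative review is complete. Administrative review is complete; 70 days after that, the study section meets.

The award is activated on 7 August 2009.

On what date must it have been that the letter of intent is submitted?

The award is activated: Aug 7, 2009.
The funding decision is posted: Aug 7, 2009 − 3 days = Aug 4, 2009.
The study section meets: Aug 4, 2009 − 9 days = Jul 26, 2009.
Administrative review is complete: Jul 26, 2009 − 70 days = May 17, 2009.
The full proposal is submitted: May 17, 2009 − 7 days = May 10, 2009.
The letter of intent is submitted: May 10, 2009 − 16 days = Apr 24, 2009.

24 April 2009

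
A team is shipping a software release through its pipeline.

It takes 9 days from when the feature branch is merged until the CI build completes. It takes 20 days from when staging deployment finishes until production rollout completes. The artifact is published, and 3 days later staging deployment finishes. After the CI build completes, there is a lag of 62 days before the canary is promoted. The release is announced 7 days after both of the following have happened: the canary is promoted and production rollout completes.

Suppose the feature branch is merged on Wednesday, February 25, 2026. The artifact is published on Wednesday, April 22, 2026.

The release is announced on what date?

The feature branch is merged: Feb 25, 2026.
The CI build completes: Feb 25, 2026 + 9 days = Mar 6, 2026.
The canary is promoted: Mar 6, 2026 + 62 days = May 7, 2026.
The artifact is published: Apr 22, 2026.
Staging deployment finishes: Apr 22, 2026 + 3 days = Apr 25, 2026.
Production rollout completes: Apr 25, 2026 + 20 days = May 15, 2026.
Both prerequisites met — the canary is promoted (May 7, 2026), production rollout completes (May 15, 2026); the later is May 15, 2026.
The release is announced: May 15, 2026 + 7 days = May 22, 2026.

Friday, May 22, 2026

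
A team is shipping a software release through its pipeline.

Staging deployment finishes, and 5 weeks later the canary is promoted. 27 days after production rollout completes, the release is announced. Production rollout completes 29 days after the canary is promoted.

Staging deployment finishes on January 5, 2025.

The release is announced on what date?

April 6, 2025

Staging deployment finishes: Jan 5, 2025.
The canary is promoted: Jan 5, 2025 + 5 weeks = Feb 9, 2025.
Production rollout completes: Feb 9, 2025 + 29 days = Mar 10, 2025.
The release is announced: Mar 10, 2025 + 27 days = Apr 6, 2025.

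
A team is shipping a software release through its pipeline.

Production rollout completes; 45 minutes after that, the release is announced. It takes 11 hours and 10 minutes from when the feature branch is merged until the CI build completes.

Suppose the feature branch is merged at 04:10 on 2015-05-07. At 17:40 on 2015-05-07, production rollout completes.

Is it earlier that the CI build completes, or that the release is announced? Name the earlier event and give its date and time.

The feature branch is merged: 04:10 May 7, 2015.
The CI build completes: 04:10 May 7, 2015 + 11h10m = 15:20 May 7, 2015.
Production rollout completes: 17:40 May 7, 2015.
The release is announced: 17:40 May 7, 2015 + 45m = 18:25 May 7, 2015.
Comparing: the CI build completes at 15:20 May 7, 2015 vs the release is announced at 18:25 May 7, 2015. Earlier: the CI build completes.

The CI build completes — 15:20 on 2015-05-07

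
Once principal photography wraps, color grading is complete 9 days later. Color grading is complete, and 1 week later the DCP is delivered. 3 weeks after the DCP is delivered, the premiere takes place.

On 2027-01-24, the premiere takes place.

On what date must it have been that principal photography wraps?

The premiere takes place: Jan 24, 2027.
The DCP is delivered: Jan 24, 2027 − 3 weeks = Jan 3, 2027.
Color grading is complete: Jan 3, 2027 − 1 week = Dec 27, 2026.
Principal photography wraps: Dec 27, 2026 − 9 days = Dec 18, 2026.

2026-12-18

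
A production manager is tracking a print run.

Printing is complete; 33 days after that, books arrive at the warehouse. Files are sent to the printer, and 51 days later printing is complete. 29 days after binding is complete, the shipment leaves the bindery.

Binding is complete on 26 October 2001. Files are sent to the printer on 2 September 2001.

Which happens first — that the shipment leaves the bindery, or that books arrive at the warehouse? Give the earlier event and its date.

Binding is complete: Oct 26, 2001.
The shipment leaves the bindery: Oct 26, 2001 + 29 days = Nov 24, 2001.
Files are sent to the printer: Sep 2, 2001.
Printing is complete: Sep 2, 2001 + 51 days = Oct 23, 2001.
Books arrive at the warehouse: Oct 23, 2001 + 33 days = Nov 25, 2001.
Comparing: the shipment leaves the bindery on Nov 24, 2001 vs books arrive at the warehouse on Nov 25, 2001. Earlier: the shipment leaves the bindery.

The shipment leaves the bindery — 24 November 2001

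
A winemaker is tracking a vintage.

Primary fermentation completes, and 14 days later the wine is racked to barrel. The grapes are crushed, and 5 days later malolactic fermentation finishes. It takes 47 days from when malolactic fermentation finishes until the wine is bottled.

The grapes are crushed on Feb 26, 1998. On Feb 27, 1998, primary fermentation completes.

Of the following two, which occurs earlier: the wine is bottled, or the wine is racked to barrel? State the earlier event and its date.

The grapes are crushed: Feb 26, 1998.
Malolactic fermentation finishes: Feb 26, 1998 + 5 days = Mar 3, 1998.
The wine is bottled: Mar 3, 1998 + 47 days = Apr 19, 1998.
Primary fermentation completes: Feb 27, 1998.
The wine is racked to barrel: Feb 27, 1998 + 14 days = Mar 13, 1998.
Comparing: the wine is bottled on Apr 19, 1998 vs the wine is racked to barrel on Mar 13, 1998. Earlier: the wine is racked to barrel.

The wine is racked to barrel — Mar 13, 1998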